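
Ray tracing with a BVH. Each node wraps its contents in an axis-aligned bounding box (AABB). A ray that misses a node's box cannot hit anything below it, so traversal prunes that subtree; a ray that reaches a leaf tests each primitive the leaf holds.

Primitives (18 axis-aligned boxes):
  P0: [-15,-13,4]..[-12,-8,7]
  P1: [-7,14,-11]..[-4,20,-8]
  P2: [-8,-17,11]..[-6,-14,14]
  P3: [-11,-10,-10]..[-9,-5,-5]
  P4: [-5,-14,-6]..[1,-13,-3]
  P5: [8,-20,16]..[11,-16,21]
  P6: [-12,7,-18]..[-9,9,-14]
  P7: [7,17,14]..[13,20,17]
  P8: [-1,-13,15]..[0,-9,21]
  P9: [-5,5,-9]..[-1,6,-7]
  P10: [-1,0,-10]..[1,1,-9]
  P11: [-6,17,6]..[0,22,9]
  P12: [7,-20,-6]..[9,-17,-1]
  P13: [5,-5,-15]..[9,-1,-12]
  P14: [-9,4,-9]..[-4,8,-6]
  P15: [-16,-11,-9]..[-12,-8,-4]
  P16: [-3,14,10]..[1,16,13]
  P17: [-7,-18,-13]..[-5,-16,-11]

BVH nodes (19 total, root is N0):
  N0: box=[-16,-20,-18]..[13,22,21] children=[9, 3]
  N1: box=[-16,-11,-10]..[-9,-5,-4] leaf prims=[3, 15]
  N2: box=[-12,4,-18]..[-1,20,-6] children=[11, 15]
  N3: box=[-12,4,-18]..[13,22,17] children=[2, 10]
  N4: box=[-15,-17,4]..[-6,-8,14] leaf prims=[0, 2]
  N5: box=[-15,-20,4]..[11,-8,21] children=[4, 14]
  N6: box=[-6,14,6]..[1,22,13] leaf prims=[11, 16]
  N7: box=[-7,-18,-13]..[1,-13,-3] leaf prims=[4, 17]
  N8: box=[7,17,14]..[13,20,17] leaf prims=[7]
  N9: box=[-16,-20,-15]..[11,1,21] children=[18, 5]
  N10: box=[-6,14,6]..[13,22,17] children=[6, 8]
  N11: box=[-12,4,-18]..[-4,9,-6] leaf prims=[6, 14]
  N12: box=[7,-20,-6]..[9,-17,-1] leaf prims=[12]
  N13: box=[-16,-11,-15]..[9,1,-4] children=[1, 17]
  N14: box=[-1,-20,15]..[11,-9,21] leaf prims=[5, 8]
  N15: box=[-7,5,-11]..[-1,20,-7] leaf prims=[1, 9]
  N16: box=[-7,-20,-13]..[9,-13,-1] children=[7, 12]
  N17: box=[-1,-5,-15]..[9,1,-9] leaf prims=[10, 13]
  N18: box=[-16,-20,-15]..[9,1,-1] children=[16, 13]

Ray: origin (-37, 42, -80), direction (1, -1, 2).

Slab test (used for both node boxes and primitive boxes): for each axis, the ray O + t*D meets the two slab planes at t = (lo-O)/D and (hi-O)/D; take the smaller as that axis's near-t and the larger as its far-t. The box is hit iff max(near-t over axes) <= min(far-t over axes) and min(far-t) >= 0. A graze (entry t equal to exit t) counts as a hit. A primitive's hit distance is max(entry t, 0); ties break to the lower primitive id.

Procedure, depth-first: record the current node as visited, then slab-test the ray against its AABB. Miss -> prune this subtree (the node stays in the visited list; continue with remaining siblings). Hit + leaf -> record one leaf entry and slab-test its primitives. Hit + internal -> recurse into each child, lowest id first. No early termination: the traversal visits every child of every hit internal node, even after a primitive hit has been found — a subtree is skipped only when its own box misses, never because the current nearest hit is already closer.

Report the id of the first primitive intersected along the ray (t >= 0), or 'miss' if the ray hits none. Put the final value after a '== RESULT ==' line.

Traverse from the root:
N0 x:[21,50] y:[20,62] z:[31,101/2] -> hit [31,50], descend [3, 9]
  N3 x:[25,50] y:[20,38] z:[31,97/2] -> hit [31,38], descend [2, 10]
    N2 x:[25,36] y:[22,38] z:[31,37] -> hit [31,36], descend [11, 15]
      N11 x:[25,33] y:[33,38] z:[31,37] -> hit [33,33] leaf, test {P6(miss), P14(miss)}
      N15 x:[30,36] y:[22,37] z:[69/2,73/2] -> hit [69/2,36] leaf, test {P1(miss), P9@t=36}
    N10 x:[31,50] y:[20,28] z:[43,97/2] -> miss, prune
  N9 x:[21,48] y:[41,62] z:[65/2,101/2] -> hit [41,48], descend [5, 18]
    N5 x:[22,48] y:[50,62] z:[42,101/2] -> miss, prune
    N18 x:[21,46] y:[41,62] z:[65/2,79/2] -> miss, prune

Summary -> nodes [0, 3, 2, 11, 15, 10, 9, 5, 18]; box-tests=9; leaf-entries=2; first=P9

== RESULT ==
9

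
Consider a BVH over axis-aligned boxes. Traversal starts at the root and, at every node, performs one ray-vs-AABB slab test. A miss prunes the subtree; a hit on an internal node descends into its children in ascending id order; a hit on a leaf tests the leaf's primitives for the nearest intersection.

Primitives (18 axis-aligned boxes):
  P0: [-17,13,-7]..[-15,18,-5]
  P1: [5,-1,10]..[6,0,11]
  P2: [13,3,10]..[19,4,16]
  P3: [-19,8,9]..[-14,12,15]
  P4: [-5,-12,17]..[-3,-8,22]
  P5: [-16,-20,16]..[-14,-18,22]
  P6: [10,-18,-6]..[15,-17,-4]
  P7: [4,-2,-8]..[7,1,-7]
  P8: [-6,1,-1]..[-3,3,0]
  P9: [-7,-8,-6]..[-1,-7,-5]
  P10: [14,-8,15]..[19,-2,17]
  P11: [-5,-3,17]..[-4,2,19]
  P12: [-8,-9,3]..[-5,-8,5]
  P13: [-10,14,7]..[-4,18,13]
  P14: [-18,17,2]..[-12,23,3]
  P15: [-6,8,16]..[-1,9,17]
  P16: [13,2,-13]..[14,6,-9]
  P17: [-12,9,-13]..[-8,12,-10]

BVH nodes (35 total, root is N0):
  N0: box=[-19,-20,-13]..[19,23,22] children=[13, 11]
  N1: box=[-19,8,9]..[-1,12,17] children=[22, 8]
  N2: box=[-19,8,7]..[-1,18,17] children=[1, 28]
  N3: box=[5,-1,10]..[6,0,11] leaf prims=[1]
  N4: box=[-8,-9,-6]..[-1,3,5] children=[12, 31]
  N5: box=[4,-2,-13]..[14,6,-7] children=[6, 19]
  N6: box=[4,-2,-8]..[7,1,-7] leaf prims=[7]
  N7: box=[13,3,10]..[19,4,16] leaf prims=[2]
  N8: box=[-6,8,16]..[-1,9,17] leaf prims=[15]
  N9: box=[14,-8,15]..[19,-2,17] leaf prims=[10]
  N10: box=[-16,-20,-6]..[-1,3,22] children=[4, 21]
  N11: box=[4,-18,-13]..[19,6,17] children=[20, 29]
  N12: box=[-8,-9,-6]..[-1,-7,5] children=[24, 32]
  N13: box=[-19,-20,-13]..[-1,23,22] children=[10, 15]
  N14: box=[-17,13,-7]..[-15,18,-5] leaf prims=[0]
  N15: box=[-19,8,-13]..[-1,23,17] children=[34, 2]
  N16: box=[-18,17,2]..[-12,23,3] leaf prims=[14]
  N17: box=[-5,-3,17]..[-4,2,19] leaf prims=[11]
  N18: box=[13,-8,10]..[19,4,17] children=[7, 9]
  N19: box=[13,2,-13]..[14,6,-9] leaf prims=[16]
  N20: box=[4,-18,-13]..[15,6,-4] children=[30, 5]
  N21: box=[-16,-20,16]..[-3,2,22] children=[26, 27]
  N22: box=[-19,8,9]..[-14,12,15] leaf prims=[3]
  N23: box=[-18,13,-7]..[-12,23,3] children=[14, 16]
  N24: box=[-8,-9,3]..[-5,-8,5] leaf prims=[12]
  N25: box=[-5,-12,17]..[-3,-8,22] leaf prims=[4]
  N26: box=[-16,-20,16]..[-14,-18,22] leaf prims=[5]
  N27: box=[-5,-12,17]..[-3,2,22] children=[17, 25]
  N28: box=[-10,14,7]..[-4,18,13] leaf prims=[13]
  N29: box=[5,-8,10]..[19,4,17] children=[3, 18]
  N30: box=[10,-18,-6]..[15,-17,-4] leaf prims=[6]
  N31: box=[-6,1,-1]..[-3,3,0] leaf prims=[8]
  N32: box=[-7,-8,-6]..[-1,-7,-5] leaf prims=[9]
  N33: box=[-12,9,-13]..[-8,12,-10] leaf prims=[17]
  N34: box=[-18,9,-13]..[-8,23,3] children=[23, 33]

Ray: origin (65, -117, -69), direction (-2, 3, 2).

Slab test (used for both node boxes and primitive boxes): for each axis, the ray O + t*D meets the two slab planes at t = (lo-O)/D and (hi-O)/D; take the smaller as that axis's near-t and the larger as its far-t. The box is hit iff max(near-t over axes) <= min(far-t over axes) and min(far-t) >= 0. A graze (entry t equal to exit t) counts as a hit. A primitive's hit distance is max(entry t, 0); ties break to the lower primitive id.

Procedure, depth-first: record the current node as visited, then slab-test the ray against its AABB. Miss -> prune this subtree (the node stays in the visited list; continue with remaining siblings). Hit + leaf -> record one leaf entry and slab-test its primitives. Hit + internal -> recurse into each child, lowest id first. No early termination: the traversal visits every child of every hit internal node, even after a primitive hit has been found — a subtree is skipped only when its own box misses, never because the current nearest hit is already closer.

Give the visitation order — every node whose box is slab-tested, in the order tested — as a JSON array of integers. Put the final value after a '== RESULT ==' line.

Trace the traversal:
N0 x:[23,42] y:[97/3,140/3] z:[28,91/2] -> hit [97/3,42], descend [11, 13]
  N11 x:[23,61/2] y:[33,41] z:[28,43] -> miss, prune
  N13 x:[33,42] y:[97/3,140/3] z:[28,91/2] -> hit [33,42], descend [10, 15]
    N10 x:[33,81/2] y:[97/3,40] z:[63/2,91/2] -> hit [33,40], descend [4, 21]
      N4 x:[33,73/2] y:[36,40] z:[63/2,37] -> hit [36,73/2], descend [12, 31]
        N12 x:[33,73/2] y:[36,110/3] z:[63/2,37] -> hit [36,73/2], descend [24, 32]
          N24 x:[35,73/2] y:[36,109/3] z:[36,37] -> hit [36,109/3] leaf, test {P12@t=36}
          N32 x:[33,36] y:[109/3,110/3] z:[63/2,32] -> miss, prune
        N31 x:[34,71/2] y:[118/3,40] z:[34,69/2] -> miss, prune
      N21 x:[34,81/2] y:[97/3,119/3] z:[85/2,91/2] -> miss, prune
    N15 x:[33,42] y:[125/3,140/3] z:[28,43] -> hit [125/3,42], descend [2, 34]
      N2 x:[33,42] y:[125/3,45] z:[38,43] -> hit [125/3,42], descend [1, 28]
        N1 x:[33,42] y:[125/3,43] z:[39,43] -> hit [125/3,42], descend [8, 22]
          N8 x:[33,71/2] y:[125/3,42] z:[85/2,43] -> miss, prune
          N22 x:[79/2,42] y:[125/3,43] z:[39,42] -> hit [125/3,42] leaf, test {P3@t=125/3}
        N28 x:[69/2,75/2] y:[131/3,45] z:[38,41] -> miss, prune
      N34 x:[73/2,83/2] y:[42,140/3] z:[28,36] -> miss, prune

17 AABB tests over nodes [0, 11, 13, 10, 4, 12, 24, 32, 31, 21, 15, 2, 1, 8, 22, 28, 34]; 2 leaves entered; closest P12.

== RESULT ==
[0, 11, 13, 10, 4, 12, 24, 32, 31, 21, 15, 2, 1, 8, 22, 28, 34]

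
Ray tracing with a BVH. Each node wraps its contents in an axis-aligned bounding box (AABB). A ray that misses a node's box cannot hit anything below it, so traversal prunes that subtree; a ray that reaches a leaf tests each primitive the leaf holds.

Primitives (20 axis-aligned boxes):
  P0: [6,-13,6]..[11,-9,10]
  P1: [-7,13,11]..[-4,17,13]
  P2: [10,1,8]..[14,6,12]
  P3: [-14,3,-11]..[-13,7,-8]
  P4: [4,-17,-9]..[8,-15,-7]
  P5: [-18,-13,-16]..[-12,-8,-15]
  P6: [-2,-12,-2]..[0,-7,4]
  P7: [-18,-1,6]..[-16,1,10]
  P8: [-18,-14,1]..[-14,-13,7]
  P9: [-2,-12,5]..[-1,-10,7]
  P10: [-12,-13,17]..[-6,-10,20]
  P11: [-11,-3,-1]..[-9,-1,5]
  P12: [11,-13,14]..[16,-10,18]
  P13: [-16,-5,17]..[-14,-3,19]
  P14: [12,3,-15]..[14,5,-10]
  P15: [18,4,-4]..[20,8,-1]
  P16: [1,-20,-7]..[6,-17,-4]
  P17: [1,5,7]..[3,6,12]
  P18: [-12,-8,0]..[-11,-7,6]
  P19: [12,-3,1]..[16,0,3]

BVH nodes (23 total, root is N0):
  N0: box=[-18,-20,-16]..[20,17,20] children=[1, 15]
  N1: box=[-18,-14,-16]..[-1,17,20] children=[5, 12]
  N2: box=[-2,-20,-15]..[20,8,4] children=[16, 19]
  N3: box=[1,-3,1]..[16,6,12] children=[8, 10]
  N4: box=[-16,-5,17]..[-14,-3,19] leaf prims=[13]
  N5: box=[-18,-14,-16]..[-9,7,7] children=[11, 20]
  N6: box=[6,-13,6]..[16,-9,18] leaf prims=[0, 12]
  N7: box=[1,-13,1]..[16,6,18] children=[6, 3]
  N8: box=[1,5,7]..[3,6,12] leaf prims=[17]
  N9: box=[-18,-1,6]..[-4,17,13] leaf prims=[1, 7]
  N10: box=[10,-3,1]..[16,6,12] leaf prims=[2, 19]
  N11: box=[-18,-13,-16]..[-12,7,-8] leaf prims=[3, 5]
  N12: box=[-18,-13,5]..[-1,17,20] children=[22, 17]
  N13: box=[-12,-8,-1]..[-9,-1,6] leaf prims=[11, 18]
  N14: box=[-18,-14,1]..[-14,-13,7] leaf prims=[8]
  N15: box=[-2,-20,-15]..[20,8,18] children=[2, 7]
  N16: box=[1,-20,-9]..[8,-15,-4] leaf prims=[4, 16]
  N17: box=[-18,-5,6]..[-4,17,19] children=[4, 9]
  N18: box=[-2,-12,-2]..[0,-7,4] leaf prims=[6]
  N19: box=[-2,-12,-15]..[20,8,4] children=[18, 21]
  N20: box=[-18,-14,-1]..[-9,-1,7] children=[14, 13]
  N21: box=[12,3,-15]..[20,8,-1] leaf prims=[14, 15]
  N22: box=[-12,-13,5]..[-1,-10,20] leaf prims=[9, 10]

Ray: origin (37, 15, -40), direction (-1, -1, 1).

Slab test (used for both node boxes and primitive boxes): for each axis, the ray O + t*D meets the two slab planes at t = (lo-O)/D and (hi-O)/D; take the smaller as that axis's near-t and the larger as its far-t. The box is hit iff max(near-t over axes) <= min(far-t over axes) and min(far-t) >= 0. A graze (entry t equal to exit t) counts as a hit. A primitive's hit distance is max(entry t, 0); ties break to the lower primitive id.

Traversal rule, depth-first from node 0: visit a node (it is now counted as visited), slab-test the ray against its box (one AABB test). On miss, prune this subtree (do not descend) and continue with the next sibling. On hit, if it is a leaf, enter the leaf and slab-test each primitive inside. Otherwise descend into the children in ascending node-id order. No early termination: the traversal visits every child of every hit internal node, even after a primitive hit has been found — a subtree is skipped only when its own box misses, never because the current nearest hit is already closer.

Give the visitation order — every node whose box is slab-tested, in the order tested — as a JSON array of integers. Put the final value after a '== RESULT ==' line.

Trace the traversal:
N0 x:[17,55] y:[-2,35] z:[24,60] -> hit [24,35], descend [1, 15]
  N1 x:[38,55] y:[-2,29] z:[24,60] -> miss, prune
  N15 x:[17,39] y:[7,35] z:[25,58] -> hit [25,35], descend [2, 7]
    N2 x:[17,39] y:[7,35] z:[25,44] -> hit [25,35], descend [16, 19]
      N16 x:[29,36] y:[30,35] z:[31,36] -> hit [31,35] leaf, test {P4@t=31, P16@t=33}
      N19 x:[17,39] y:[7,27] z:[25,44] -> hit [25,27], descend [18, 21]
        N18 x:[37,39] y:[22,27] z:[38,44] -> miss, prune
        N21 x:[17,25] y:[7,12] z:[25,39] -> miss, prune
    N7 x:[21,36] y:[9,28] z:[41,58] -> miss, prune

Summary -> nodes [0, 1, 15, 2, 16, 19, 18, 21, 7]; box-tests=9; leaf-entries=1; first=P4

== RESULT ==
[0, 1, 15, 2, 16, 19, 18, 21, 7]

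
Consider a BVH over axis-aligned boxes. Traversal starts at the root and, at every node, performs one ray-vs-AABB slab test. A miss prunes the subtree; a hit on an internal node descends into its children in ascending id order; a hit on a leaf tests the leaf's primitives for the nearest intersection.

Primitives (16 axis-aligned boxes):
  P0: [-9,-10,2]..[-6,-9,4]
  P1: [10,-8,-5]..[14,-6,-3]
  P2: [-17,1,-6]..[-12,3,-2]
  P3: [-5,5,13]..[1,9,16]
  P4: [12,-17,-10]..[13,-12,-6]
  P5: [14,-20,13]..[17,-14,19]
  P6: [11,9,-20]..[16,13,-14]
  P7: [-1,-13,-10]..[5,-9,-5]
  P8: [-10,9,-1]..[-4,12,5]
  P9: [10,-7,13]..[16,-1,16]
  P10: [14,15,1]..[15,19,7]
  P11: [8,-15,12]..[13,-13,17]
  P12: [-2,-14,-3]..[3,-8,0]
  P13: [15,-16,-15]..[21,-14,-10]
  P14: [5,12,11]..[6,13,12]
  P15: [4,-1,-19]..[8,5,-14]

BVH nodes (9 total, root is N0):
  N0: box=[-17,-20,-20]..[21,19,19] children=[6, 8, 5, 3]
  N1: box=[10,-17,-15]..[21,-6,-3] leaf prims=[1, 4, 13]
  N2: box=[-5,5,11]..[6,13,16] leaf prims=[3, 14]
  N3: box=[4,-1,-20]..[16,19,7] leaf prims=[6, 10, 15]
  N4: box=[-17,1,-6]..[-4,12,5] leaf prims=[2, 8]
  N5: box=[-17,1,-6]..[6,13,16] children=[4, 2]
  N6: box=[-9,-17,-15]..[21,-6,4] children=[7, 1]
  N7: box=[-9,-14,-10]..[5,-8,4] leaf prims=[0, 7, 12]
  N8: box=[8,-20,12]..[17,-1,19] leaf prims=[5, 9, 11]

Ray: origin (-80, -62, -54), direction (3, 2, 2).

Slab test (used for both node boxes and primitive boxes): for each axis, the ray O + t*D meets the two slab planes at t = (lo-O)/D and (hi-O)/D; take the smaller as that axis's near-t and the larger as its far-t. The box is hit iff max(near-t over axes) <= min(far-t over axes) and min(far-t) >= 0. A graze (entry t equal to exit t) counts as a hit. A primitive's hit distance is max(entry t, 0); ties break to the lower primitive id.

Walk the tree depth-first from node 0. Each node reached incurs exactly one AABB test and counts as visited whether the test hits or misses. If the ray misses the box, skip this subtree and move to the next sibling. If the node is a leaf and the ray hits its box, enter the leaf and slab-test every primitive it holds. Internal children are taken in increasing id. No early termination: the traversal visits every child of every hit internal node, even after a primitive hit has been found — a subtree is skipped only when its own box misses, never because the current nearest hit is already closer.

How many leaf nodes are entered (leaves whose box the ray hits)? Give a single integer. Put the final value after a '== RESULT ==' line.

Trace the traversal:
N0 x:[21,101/3] y:[21,81/2] z:[17,73/2] -> hit [21,101/3], descend [3, 5, 6, 8]
  N3 x:[28,32] y:[61/2,81/2] z:[17,61/2] -> hit [61/2,61/2] leaf, test {P6(miss), P10(miss), P15(miss)}
  N5 x:[21,86/3] y:[63/2,75/2] z:[24,35] -> miss, prune
  N6 x:[71/3,101/3] y:[45/2,28] z:[39/2,29] -> hit [71/3,28], descend [1, 7]
    N1 x:[30,101/3] y:[45/2,28] z:[39/2,51/2] -> miss, prune
    N7 x:[71/3,85/3] y:[24,27] z:[22,29] -> hit [24,27] leaf, test {P0(miss), P7(miss), P12@t=26}
  N8 x:[88/3,97/3] y:[21,61/2] z:[33,73/2] -> miss, prune

7 AABB tests over nodes [0, 3, 5, 6, 1, 7, 8]; 2 leaves entered; closest P12.

== RESULT ==
2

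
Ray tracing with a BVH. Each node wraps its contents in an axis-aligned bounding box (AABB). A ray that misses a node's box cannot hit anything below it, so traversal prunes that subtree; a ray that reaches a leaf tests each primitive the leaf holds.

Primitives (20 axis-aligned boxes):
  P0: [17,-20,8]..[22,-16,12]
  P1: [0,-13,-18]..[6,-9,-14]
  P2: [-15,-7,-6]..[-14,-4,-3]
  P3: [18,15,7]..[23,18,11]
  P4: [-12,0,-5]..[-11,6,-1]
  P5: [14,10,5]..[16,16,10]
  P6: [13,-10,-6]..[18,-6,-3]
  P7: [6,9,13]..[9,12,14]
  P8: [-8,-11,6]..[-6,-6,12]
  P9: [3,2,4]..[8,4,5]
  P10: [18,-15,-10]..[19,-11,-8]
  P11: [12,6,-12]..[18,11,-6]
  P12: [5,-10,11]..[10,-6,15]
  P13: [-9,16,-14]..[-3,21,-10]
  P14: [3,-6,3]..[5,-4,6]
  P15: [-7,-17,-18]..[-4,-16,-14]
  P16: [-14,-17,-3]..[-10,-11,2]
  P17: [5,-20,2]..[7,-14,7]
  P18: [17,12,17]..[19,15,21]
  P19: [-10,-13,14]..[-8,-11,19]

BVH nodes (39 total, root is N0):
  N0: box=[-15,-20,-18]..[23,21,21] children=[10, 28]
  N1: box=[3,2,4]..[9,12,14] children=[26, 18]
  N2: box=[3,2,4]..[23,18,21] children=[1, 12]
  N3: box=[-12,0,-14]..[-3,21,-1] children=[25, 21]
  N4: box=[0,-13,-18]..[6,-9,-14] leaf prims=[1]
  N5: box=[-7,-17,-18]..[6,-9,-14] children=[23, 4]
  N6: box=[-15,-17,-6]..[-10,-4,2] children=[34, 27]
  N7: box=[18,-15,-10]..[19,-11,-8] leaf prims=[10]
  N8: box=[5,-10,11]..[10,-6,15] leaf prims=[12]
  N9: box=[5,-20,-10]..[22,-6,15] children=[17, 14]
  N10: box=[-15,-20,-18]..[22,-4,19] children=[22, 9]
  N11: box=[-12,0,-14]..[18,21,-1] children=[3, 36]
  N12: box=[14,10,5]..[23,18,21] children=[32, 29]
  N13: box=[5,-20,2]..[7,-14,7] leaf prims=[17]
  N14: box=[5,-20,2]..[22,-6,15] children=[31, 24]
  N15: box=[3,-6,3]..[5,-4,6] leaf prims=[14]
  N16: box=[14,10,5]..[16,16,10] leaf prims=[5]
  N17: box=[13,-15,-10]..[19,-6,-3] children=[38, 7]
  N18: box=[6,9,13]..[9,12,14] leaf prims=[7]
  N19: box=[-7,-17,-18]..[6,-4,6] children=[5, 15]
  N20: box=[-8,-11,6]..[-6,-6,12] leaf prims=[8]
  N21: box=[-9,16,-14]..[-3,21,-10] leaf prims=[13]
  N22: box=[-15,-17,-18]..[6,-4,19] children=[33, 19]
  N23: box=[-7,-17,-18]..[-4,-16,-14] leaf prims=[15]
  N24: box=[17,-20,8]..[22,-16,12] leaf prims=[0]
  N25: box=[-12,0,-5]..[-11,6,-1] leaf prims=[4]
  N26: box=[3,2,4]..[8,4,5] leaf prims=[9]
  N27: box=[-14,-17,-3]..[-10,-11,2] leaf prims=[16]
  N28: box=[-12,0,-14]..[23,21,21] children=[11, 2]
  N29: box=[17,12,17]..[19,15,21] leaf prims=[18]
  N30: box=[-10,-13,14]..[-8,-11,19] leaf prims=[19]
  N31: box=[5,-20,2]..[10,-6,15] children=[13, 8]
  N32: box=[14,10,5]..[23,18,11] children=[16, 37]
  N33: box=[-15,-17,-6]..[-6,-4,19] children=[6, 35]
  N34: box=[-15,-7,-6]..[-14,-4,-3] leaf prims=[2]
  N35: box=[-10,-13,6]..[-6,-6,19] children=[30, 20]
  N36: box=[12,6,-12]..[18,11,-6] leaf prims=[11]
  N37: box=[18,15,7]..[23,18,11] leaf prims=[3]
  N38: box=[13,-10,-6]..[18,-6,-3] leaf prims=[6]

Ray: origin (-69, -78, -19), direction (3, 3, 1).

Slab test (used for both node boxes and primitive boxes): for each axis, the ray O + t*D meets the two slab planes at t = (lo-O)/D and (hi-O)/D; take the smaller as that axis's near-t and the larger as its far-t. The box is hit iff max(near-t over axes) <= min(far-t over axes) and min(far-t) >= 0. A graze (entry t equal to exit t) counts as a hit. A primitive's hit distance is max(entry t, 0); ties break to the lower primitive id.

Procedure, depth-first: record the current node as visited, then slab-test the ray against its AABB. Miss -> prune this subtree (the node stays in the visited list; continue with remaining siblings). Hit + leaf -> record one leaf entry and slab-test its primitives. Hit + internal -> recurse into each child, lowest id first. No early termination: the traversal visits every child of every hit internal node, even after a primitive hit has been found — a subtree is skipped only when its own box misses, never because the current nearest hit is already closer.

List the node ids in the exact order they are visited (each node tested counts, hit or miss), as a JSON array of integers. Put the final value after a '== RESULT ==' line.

Walk:
N0 x:[18,92/3] y:[58/3,33] z:[1,40] -> hit [58/3,92/3], descend [10, 28]
  N10 x:[18,91/3] y:[58/3,74/3] z:[1,38] -> hit [58/3,74/3], descend [9, 22]
    N9 x:[74/3,91/3] y:[58/3,24] z:[9,34] -> miss, prune
    N22 x:[18,25] y:[61/3,74/3] z:[1,38] -> hit [61/3,74/3], descend [19, 33]
      N19 x:[62/3,25] y:[61/3,74/3] z:[1,25] -> hit [62/3,74/3], descend [5, 15]
        N5 x:[62/3,25] y:[61/3,23] z:[1,5] -> miss, prune
        N15 x:[24,74/3] y:[24,74/3] z:[22,25] -> hit [24,74/3] leaf, test {P14@t=24}
      N33 x:[18,21] y:[61/3,74/3] z:[13,38] -> hit [61/3,21], descend [6, 35]
        N6 x:[18,59/3] y:[61/3,74/3] z:[13,21] -> miss, prune
        N35 x:[59/3,21] y:[65/3,24] z:[25,38] -> miss, prune
  N28 x:[19,92/3] y:[26,33] z:[5,40] -> hit [26,92/3], descend [2, 11]
    N2 x:[24,92/3] y:[80/3,32] z:[23,40] -> hit [80/3,92/3], descend [1, 12]
      N1 x:[24,26] y:[80/3,30] z:[23,33] -> miss, prune
      N12 x:[83/3,92/3] y:[88/3,32] z:[24,40] -> hit [88/3,92/3], descend [29, 32]
        N29 x:[86/3,88/3] y:[30,31] z:[36,40] -> miss, prune
        N32 x:[83/3,92/3] y:[88/3,32] z:[24,30] -> hit [88/3,30], descend [16, 37]
          N16 x:[83/3,85/3] y:[88/3,94/3] z:[24,29] -> miss, prune
          N37 x:[29,92/3] y:[31,32] z:[26,30] -> miss, prune
    N11 x:[19,29] y:[26,33] z:[5,18] -> miss, prune

Visited [0, 10, 9, 22, 19, 5, 15, 33, 6, 35, 28, 2, 1, 12, 29, 32, 16, 37, 11]. Tests: 19 box, 1 leaf. Nearest: P14.

== RESULT ==
[0, 10, 9, 22, 19, 5, 15, 33, 6, 35, 28, 2, 1, 12, 29, 32, 16, 37, 11]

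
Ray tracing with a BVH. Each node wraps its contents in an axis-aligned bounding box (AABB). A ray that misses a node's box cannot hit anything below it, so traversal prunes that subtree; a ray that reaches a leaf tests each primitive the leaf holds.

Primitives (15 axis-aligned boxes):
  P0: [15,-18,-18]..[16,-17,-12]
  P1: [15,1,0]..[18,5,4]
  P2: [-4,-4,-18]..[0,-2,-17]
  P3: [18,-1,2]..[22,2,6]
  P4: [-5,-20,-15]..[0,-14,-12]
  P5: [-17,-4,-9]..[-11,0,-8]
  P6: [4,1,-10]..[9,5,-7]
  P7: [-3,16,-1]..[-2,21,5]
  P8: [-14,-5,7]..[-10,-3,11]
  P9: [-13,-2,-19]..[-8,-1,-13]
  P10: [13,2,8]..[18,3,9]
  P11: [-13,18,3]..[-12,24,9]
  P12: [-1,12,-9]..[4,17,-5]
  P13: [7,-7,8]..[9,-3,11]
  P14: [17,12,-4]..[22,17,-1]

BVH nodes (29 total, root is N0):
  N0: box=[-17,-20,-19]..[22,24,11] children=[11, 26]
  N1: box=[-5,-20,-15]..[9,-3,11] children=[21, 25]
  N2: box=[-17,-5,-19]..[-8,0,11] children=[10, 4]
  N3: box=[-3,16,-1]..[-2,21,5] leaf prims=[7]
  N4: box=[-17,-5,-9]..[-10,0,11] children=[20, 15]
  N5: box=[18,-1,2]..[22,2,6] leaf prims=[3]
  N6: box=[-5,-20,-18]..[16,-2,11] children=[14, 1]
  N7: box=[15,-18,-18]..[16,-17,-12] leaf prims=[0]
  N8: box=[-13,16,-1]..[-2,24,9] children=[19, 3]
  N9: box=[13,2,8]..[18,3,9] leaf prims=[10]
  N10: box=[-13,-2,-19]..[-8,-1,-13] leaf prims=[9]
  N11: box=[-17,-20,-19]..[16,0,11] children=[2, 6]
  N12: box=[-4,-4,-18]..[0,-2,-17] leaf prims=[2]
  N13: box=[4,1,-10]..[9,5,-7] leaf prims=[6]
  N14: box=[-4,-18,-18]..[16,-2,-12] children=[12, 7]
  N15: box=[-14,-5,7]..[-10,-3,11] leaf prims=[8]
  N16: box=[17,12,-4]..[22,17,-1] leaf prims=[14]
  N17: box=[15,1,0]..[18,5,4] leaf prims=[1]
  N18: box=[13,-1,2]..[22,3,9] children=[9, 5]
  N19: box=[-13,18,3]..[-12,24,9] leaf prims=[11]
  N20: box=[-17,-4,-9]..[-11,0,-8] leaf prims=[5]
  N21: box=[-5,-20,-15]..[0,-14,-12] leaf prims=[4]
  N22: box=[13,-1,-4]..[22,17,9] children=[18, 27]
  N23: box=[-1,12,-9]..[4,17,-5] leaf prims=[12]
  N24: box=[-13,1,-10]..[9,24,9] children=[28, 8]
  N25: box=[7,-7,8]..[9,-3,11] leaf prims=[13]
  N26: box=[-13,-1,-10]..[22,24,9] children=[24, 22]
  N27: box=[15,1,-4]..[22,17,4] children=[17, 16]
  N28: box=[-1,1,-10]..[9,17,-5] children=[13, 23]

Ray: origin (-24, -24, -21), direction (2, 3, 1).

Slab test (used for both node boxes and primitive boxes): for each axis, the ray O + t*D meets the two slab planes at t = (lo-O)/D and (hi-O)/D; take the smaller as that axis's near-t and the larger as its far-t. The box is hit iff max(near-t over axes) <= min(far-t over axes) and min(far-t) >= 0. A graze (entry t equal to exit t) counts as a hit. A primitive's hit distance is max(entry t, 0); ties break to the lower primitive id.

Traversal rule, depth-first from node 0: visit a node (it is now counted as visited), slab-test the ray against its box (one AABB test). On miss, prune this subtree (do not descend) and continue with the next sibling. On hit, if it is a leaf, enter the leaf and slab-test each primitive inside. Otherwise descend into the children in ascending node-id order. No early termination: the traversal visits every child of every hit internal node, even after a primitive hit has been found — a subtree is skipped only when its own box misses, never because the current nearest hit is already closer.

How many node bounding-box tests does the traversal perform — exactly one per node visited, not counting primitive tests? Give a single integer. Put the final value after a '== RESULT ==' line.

Walk:
N0 x:[7/2,23] y:[4/3,16] z:[2,32] -> hit [7/2,16], descend [11, 26]
  N11 x:[7/2,20] y:[4/3,8] z:[2,32] -> hit [7/2,8], descend [2, 6]
    N2 x:[7/2,8] y:[19/3,8] z:[2,32] -> hit [19/3,8], descend [4, 10]
      N4 x:[7/2,7] y:[19/3,8] z:[12,32] -> miss, prune
      N10 x:[11/2,8] y:[22/3,23/3] z:[2,8] -> hit [22/3,23/3] leaf, test {P9@t=22/3}
    N6 x:[19/2,20] y:[4/3,22/3] z:[3,32] -> miss, prune
  N26 x:[11/2,23] y:[23/3,16] z:[11,30] -> hit [11,16], descend [22, 24]
    N22 x:[37/2,23] y:[23/3,41/3] z:[17,30] -> miss, prune
    N24 x:[11/2,33/2] y:[25/3,16] z:[11,30] -> hit [11,16], descend [8, 28]
      N8 x:[11/2,11] y:[40/3,16] z:[20,30] -> miss, prune
      N28 x:[23/2,33/2] y:[25/3,41/3] z:[11,16] -> hit [23/2,41/3], descend [13, 23]
        N13 x:[14,33/2] y:[25/3,29/3] z:[11,14] -> miss, prune
        N23 x:[23/2,14] y:[12,41/3] z:[12,16] -> hit [12,41/3] leaf, test {P12@t=12}

Visited [0, 11, 2, 4, 10, 6, 26, 22, 24, 8, 28, 13, 23]. Tests: 13 box, 2 leaf. Nearest: P9.

== RESULT ==
13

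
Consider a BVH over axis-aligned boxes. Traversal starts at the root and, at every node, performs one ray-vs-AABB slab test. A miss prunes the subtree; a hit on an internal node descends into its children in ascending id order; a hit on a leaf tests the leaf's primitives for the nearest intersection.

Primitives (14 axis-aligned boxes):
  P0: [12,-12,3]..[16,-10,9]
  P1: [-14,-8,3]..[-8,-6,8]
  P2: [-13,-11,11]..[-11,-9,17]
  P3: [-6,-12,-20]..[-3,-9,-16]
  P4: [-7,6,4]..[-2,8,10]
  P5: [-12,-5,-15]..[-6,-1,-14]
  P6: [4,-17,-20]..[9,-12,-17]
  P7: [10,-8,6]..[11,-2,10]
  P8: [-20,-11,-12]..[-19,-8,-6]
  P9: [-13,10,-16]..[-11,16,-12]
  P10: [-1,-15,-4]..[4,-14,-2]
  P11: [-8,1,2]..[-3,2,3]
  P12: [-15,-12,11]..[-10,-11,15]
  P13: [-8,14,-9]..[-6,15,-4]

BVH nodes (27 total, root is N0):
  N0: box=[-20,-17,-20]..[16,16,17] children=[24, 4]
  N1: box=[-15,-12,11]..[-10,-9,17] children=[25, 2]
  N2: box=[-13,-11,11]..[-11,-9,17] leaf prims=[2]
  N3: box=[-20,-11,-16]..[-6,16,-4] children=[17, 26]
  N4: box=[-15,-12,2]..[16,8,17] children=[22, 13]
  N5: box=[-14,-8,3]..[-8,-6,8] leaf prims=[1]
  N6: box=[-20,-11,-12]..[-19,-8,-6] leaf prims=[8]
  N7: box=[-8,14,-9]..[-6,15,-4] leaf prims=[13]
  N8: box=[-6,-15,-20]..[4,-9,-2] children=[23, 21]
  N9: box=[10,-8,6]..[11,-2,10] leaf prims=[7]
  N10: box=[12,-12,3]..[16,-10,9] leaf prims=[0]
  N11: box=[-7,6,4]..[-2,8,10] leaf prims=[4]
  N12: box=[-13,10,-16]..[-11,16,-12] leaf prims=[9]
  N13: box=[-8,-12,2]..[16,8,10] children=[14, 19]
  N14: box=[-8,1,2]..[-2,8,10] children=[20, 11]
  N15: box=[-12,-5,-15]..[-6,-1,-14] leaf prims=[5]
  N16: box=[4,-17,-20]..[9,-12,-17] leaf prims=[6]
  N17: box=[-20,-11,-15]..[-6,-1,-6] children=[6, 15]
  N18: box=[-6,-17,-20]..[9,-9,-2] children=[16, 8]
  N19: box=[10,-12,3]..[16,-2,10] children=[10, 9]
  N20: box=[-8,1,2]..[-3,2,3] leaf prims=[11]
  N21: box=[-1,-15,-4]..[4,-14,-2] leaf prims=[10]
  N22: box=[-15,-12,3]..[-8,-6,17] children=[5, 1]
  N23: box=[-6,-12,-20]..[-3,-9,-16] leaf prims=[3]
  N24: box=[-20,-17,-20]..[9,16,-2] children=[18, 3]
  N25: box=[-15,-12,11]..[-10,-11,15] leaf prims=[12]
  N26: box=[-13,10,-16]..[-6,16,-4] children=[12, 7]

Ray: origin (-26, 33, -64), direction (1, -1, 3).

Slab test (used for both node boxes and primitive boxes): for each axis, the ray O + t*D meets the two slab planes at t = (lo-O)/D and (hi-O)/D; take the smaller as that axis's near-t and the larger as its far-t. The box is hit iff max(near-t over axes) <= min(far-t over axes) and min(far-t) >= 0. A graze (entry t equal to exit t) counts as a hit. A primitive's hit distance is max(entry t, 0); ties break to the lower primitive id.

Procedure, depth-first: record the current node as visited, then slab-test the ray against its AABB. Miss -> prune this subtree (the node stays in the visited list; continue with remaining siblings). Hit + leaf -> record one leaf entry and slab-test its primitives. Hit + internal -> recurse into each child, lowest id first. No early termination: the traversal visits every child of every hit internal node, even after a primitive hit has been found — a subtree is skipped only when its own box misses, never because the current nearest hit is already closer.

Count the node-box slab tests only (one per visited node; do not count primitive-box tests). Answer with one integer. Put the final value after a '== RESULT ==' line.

Walk:
N0 x:[6,42] y:[17,50] z:[44/3,27] -> hit [17,27], descend [4, 24]
  N4 x:[11,42] y:[25,45] z:[22,27] -> hit [25,27], descend [13, 22]
    N13 x:[18,42] y:[25,45] z:[22,74/3] -> miss, prune
    N22 x:[11,18] y:[39,45] z:[67/3,27] -> miss, prune
  N24 x:[6,35] y:[17,50] z:[44/3,62/3] -> hit [17,62/3], descend [3, 18]
    N3 x:[6,20] y:[17,44] z:[16,20] -> hit [17,20], descend [17, 26]
      N17 x:[6,20] y:[34,44] z:[49/3,58/3] -> miss, prune
      N26 x:[13,20] y:[17,23] z:[16,20] -> hit [17,20], descend [7, 12]
        N7 x:[18,20] y:[18,19] z:[55/3,20] -> hit [55/3,19] leaf, test {P13@t=55/3}
        N12 x:[13,15] y:[17,23] z:[16,52/3] -> miss, prune
    N18 x:[20,35] y:[42,50] z:[44/3,62/3] -> miss, prune

order=[0, 4, 13, 22, 24, 3, 17, 26, 7, 12, 18]  |boxes|=11  |leaves|=1  hit=P13

== RESULT ==
11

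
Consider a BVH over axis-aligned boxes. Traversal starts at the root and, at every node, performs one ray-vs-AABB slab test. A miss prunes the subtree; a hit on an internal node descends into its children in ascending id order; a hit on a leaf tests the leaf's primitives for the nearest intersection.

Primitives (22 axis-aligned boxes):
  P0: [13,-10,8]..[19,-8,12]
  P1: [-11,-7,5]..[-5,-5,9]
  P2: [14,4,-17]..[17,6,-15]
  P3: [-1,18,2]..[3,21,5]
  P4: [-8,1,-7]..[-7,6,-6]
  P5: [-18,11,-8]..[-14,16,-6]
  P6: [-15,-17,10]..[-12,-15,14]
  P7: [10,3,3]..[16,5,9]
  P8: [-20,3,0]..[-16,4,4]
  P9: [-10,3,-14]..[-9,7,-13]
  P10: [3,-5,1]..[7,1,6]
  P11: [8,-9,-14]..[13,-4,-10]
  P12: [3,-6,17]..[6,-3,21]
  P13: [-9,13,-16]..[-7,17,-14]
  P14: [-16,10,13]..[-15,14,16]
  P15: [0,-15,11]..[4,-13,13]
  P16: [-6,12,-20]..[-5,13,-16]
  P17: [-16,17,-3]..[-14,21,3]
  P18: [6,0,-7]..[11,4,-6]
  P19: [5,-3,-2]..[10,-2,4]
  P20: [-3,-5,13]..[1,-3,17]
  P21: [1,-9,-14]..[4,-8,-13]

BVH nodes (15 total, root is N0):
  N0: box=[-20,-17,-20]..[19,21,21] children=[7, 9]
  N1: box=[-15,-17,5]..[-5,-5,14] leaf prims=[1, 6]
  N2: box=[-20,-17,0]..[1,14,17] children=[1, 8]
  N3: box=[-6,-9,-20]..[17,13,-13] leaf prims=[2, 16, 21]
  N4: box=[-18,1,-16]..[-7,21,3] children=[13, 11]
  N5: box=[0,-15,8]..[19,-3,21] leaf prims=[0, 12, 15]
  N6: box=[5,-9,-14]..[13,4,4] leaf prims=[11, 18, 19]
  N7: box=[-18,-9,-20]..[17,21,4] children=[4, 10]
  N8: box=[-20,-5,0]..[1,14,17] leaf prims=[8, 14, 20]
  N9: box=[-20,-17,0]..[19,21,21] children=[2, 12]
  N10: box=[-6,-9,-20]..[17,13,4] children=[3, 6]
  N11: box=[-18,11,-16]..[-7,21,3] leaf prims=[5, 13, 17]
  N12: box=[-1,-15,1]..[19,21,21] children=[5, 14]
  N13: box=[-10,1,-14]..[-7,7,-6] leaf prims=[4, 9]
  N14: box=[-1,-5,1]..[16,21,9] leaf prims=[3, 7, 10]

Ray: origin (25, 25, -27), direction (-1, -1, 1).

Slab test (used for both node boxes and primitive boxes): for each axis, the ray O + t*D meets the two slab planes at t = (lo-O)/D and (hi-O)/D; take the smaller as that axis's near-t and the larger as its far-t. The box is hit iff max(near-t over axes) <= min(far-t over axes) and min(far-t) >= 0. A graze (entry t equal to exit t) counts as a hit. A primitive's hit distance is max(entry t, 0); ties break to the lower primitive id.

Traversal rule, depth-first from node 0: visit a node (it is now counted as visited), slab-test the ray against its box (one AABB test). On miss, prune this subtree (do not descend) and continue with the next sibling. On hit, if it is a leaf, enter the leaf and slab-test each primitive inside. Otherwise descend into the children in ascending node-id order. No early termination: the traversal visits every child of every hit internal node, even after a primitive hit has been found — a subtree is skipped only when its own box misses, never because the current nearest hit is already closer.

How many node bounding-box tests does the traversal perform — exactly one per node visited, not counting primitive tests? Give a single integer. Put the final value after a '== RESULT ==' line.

Walk:
N0 x:[6,45] y:[4,42] z:[7,48] -> hit [7,42], descend [7, 9]
  N7 x:[8,43] y:[4,34] z:[7,31] -> hit [8,31], descend [4, 10]
    N4 x:[32,43] y:[4,24] z:[11,30] -> miss, prune
    N10 x:[8,31] y:[12,34] z:[7,31] -> hit [12,31], descend [3, 6]
      N3 x:[8,31] y:[12,34] z:[7,14] -> hit [12,14] leaf, test {P2(miss), P16(miss), P21(miss)}
      N6 x:[12,20] y:[21,34] z:[13,31] -> miss, prune
  N9 x:[6,45] y:[4,42] z:[27,48] -> hit [27,42], descend [2, 12]
    N2 x:[24,45] y:[11,42] z:[27,44] -> hit [27,42], descend [1, 8]
      N1 x:[30,40] y:[30,42] z:[32,41] -> hit [32,40] leaf, test {P1@t=32, P6@t=40}
      N8 x:[24,45] y:[11,30] z:[27,44] -> hit [27,30] leaf, test {P8(miss), P14(miss), P20(miss)}
    N12 x:[6,26] y:[4,40] z:[28,48] -> miss, prune

Summary -> nodes [0, 7, 4, 10, 3, 6, 9, 2, 1, 8, 12]; box-tests=11; leaf-entries=3; first=P1

== RESULT ==
11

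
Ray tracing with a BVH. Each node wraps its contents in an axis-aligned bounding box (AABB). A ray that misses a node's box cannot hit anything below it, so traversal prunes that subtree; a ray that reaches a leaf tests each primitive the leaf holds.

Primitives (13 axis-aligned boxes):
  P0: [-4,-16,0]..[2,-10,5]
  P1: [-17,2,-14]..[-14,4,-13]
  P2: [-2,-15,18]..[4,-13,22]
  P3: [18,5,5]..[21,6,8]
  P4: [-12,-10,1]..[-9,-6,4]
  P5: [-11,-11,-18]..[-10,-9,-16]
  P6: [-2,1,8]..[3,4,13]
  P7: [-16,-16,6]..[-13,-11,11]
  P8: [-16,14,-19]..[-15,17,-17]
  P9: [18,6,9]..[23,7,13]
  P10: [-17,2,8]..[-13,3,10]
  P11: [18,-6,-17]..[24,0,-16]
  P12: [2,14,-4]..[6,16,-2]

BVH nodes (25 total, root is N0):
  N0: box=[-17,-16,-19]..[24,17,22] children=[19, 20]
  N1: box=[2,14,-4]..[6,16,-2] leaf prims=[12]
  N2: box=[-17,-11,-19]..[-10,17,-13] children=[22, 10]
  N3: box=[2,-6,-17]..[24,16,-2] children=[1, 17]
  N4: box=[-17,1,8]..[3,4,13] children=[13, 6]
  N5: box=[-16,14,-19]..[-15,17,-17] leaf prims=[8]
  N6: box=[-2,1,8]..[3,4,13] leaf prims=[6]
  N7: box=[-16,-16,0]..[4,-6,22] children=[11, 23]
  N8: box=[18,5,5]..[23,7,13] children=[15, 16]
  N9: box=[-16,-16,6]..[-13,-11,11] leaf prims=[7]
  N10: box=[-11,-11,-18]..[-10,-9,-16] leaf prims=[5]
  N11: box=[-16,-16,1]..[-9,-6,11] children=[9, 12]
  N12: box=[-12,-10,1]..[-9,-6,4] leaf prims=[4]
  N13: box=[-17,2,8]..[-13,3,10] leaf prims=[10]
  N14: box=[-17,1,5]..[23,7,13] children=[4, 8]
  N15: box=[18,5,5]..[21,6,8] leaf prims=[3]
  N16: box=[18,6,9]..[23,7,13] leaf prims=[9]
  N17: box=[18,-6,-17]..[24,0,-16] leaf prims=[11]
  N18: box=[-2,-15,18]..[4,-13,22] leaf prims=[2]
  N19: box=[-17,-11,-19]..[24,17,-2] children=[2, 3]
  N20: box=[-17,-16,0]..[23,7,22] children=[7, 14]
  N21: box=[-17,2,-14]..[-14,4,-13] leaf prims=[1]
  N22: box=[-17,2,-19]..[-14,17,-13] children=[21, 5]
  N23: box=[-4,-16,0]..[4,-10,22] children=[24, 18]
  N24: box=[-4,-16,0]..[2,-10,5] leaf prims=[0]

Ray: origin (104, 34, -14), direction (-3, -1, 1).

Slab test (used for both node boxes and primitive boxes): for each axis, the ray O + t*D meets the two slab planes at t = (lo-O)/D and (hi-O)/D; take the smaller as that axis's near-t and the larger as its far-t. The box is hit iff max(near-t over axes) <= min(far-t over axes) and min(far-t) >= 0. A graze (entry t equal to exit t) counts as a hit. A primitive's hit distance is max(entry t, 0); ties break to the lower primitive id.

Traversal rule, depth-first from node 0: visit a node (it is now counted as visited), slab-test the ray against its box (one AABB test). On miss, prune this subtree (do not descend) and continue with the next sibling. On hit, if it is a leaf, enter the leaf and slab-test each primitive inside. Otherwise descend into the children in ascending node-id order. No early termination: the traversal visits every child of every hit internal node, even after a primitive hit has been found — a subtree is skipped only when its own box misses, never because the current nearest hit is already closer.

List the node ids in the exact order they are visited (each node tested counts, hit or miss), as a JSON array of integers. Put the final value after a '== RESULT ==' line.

Trace the traversal:
N0 x:[80/3,121/3] y:[17,50] z:[-5,36] -> hit [80/3,36], descend [19, 20]
  N19 x:[80/3,121/3] y:[17,45] z:[-5,12] -> miss, prune
  N20 x:[27,121/3] y:[27,50] z:[14,36] -> hit [27,36], descend [7, 14]
    N7 x:[100/3,40] y:[40,50] z:[14,36] -> miss, prune
    N14 x:[27,121/3] y:[27,33] z:[19,27] -> hit [27,27], descend [4, 8]
      N4 x:[101/3,121/3] y:[30,33] z:[22,27] -> miss, prune
      N8 x:[27,86/3] y:[27,29] z:[19,27] -> hit [27,27], descend [15, 16]
        N15 x:[83/3,86/3] y:[28,29] z:[19,22] -> miss, prune
        N16 x:[27,86/3] y:[27,28] z:[23,27] -> hit [27,27] leaf, test {P9@t=27}

9 AABB tests over nodes [0, 19, 20, 7, 14, 4, 8, 15, 16]; 1 leaf entered; closest P9.

== RESULT ==
[0, 19, 20, 7, 14, 4, 8, 15, 16]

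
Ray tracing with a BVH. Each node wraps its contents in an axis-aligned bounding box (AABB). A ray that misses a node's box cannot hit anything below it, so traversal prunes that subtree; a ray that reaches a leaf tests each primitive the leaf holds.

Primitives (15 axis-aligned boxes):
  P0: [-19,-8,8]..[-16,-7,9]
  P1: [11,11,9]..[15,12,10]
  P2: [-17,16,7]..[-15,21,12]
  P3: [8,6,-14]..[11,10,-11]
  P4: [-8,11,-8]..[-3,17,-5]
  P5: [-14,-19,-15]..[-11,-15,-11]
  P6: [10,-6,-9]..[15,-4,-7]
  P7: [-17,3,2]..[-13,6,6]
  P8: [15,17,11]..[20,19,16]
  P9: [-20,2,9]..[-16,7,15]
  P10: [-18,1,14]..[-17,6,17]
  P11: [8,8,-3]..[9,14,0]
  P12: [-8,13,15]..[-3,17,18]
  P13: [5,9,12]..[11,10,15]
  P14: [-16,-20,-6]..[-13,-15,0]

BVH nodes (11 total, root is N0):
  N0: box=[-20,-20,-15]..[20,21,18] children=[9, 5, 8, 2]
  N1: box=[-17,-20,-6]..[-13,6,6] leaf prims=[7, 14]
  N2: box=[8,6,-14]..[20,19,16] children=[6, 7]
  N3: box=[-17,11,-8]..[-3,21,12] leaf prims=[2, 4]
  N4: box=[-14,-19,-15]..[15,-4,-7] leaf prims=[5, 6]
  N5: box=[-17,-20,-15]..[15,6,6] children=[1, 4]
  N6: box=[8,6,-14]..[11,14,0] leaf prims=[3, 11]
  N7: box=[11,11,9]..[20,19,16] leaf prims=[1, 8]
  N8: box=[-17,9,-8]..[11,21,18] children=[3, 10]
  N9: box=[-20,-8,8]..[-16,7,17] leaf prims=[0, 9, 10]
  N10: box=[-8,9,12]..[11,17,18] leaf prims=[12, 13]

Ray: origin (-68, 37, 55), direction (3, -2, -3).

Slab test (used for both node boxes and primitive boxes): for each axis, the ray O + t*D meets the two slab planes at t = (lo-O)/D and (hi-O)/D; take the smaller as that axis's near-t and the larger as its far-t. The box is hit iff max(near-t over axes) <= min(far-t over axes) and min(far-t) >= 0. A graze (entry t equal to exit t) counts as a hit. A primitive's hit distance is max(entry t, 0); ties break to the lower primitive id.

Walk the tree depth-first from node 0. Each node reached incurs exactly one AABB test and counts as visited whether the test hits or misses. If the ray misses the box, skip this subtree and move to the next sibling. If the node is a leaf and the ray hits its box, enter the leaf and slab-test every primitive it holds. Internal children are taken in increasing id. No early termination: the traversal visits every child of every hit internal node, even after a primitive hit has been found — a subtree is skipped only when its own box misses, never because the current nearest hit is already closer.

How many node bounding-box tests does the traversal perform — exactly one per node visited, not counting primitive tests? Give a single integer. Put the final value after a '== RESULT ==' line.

Traverse from the root:
N0 x:[16,88/3] y:[8,57/2] z:[37/3,70/3] -> hit [16,70/3], descend [2, 5, 8, 9]
  N2 x:[76/3,88/3] y:[9,31/2] z:[13,23] -> miss, prune
  N5 x:[17,83/3] y:[31/2,57/2] z:[49/3,70/3] -> hit [17,70/3], descend [1, 4]
    N1 x:[17,55/3] y:[31/2,57/2] z:[49/3,61/3] -> hit [17,55/3] leaf, test {P7@t=17, P14(miss)}
    N4 x:[18,83/3] y:[41/2,28] z:[62/3,70/3] -> hit [62/3,70/3] leaf, test {P5(miss), P6(miss)}
  N8 x:[17,79/3] y:[8,14] z:[37/3,21] -> miss, prune
  N9 x:[16,52/3] y:[15,45/2] z:[38/3,47/3] -> miss, prune

Visited [0, 2, 5, 1, 4, 8, 9]. Tests: 7 box, 2 leaf. Nearest: P7.

== RESULT ==
7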